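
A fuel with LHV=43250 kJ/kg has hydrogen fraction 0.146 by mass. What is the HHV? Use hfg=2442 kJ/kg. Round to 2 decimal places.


HHV = LHV + hfg * 9 * H
Water addition = 2442 * 9 * 0.146 = 3208.788 kJ/kg
HHV = 43250 + 3208.788 = 46458.79 kJ/kg


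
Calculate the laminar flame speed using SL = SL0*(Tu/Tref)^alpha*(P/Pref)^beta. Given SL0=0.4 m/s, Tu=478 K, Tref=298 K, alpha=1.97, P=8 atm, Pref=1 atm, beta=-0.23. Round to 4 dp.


SL = SL0 * (Tu/Tref)^alpha * (P/Pref)^beta
T ratio = 478/298 = 1.60402685
(T ratio)^alpha = 1.60402685^1.97 = 2.536687
(P/Pref)^beta = 8^(-0.23) = 0.619854
SL = 0.4 * 2.536687 * 0.619854 = 0.6290 m/s


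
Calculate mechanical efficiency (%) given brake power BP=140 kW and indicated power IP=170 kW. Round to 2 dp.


eta_mech = (BP / IP) * 100
Ratio = 140 / 170 = 0.8235
eta_mech = 0.8235 * 100 = 82.35%


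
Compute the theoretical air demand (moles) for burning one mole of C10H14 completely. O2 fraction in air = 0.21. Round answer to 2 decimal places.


Balanced combustion: C10H14 + 13.5 O2 -> 10 CO2 + 7 H2O
O2 needed = C + H/4 = 10 + 14/4 = 13.50 moles
Air moles = O2 / 0.21 = 13.50 / 0.21 = 64.29 moles air


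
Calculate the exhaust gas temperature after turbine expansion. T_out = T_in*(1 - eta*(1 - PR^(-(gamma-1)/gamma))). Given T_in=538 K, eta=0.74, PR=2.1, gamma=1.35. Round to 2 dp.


T_out = T_in * (1 - eta * (1 - PR^(-(gamma-1)/gamma)))
Exponent = -(1.35-1)/1.35 = -0.25925926
PR^exp = 2.1^(-0.25925926) = 0.82501466
Factor = 1 - 0.74*(1 - 0.82501466) = 0.87051085
T_out = 538 * 0.87051085 = 468.33 K


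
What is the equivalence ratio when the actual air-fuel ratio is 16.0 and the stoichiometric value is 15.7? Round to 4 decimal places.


phi = AFR_stoich / AFR_actual
phi = 15.7 / 16.0 = 0.9813


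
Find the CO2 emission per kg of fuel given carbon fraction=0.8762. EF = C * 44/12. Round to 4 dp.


EF = C_frac * (M_CO2 / M_C)
EF = 0.8762 * (44/12)
EF = 0.8762 * 3.666667 = 3.2127 kg_CO2/kg_fuel


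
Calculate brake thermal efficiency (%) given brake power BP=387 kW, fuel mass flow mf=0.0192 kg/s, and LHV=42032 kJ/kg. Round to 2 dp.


eta_BTE = (BP / (mf * LHV)) * 100
Denominator = 0.0192 * 42032 = 807.0144 kW
eta_BTE = (387 / 807.0144) * 100 = 47.95%


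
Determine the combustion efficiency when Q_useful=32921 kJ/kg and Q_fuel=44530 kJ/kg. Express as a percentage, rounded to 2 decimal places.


Efficiency = (Q_useful / Q_fuel) * 100
Efficiency = (32921 / 44530) * 100
Efficiency = 0.7393 * 100 = 73.93%


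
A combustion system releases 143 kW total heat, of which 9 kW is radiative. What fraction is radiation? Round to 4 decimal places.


f_rad = Q_rad / Q_total
f_rad = 9 / 143 = 0.0629


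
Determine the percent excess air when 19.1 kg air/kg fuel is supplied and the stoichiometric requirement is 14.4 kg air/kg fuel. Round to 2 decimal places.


Excess air = actual - stoichiometric = 19.1 - 14.4 = 4.70 kg/kg fuel
Excess air % = (excess / stoich) * 100 = (4.70 / 14.4) * 100 = 32.64%


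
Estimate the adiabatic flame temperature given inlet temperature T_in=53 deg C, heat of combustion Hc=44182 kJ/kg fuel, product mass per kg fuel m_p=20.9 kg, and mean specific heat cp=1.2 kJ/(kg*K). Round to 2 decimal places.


T_ad = T_in + Hc / (m_p * cp)
Denominator = 20.9 * 1.2 = 25.0800
Temperature rise = 44182 / 25.0800 = 1761.64 K
T_ad = 53 + 1761.64 = 1814.64 deg C


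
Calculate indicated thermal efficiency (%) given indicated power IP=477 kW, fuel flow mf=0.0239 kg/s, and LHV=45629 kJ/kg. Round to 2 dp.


eta_ith = (IP / (mf * LHV)) * 100
Denominator = 0.0239 * 45629 = 1090.5331 kW
eta_ith = (477 / 1090.5331) * 100 = 43.74%


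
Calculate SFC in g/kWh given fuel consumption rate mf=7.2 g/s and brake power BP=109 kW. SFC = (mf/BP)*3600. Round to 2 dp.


SFC = (mf / BP) * 3600
Rate = 7.2 / 109 = 0.066055 g/(s*kW)
SFC = 0.066055 * 3600 = 237.80 g/kWh


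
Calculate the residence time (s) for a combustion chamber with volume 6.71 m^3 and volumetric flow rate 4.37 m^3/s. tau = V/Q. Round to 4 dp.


tau = V / Q_flow
tau = 6.71 / 4.37 = 1.5355 s


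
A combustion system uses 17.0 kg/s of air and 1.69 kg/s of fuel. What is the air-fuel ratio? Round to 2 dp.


AFR = m_air / m_fuel
AFR = 17.0 / 1.69 = 10.06


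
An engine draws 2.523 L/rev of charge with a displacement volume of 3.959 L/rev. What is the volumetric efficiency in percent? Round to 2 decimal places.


eta_v = (V_actual / V_disp) * 100
Ratio = 2.523 / 3.959 = 0.6373
eta_v = 0.6373 * 100 = 63.73%


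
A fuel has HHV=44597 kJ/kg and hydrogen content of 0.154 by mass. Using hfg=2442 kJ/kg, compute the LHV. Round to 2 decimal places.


LHV = HHV - hfg * 9 * H
Water correction = 2442 * 9 * 0.154 = 3384.612 kJ/kg
LHV = 44597 - 3384.612 = 41212.39 kJ/kg


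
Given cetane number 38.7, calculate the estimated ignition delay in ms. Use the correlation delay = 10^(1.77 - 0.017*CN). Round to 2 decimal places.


delay = 10^(1.77 - 0.017*CN)
Exponent = 1.77 - 0.017*38.7 = 1.1121
delay = 10^1.1121 = 12.94 ms


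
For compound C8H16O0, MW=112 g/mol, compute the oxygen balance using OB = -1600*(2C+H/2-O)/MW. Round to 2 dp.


OB = -1600 * (2C + H/2 - O) / MW
Inner = 2*8 + 16/2 - 0 = 24.00
OB = -1600 * 24.00 / 112 = -342.86%


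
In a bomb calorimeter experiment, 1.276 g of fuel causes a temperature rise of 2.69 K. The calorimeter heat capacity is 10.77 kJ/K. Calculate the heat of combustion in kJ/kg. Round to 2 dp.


Hc = C_cal * delta_T / m_fuel
Q_released = 10.77 * 2.69 = 28.9713 kJ
m_fuel = 1.276 g = 1.276/1000 kg = 0.001276 kg
Hc = 28.9713 / 0.001276 = 22704.78 kJ/kg


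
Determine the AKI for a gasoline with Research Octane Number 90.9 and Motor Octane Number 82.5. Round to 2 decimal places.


AKI = (RON + MON) / 2
AKI = (90.9 + 82.5) / 2
AKI = 173.4 / 2 = 86.70


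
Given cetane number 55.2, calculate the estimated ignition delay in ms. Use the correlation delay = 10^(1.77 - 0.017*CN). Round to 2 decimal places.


delay = 10^(1.77 - 0.017*CN)
Exponent = 1.77 - 0.017*55.2 = 0.8316
delay = 10^0.8316 = 6.79 ms


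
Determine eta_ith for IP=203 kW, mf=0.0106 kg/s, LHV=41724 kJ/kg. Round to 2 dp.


eta_ith = (IP / (mf * LHV)) * 100
Denominator = 0.0106 * 41724 = 442.2744 kW
eta_ith = (203 / 442.2744) * 100 = 45.90%


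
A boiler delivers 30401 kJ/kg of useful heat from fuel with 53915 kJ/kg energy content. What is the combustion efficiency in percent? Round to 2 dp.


Efficiency = (Q_useful / Q_fuel) * 100
Efficiency = (30401 / 53915) * 100
Efficiency = 0.5639 * 100 = 56.39%


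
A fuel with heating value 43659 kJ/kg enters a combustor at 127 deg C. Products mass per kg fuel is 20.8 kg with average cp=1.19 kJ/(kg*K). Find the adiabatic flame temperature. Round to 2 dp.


T_ad = T_in + Hc / (m_p * cp)
Denominator = 20.8 * 1.19 = 24.7520
Temperature rise = 43659 / 24.7520 = 1763.86 K
T_ad = 127 + 1763.86 = 1890.86 deg C


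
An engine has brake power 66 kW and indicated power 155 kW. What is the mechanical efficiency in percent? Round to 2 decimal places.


eta_mech = (BP / IP) * 100
Ratio = 66 / 155 = 0.4258
eta_mech = 0.4258 * 100 = 42.58%


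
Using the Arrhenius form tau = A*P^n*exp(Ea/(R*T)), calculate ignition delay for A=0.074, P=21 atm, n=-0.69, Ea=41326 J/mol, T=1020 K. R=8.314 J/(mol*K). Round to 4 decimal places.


tau = A * P^n * exp(Ea/(R*T))
P^n = 21^(-0.69) = 0.12236823
Ea/(R*T) = 41326/(8.314*1020) = 4.873188
exp(Ea/(R*T)) = 130.737062
tau = 0.074 * 0.12236823 * 130.737062 = 1.1839 ms


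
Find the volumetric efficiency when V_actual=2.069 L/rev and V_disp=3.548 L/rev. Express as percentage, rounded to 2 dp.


eta_v = (V_actual / V_disp) * 100
Ratio = 2.069 / 3.548 = 0.5831
eta_v = 0.5831 * 100 = 58.31%


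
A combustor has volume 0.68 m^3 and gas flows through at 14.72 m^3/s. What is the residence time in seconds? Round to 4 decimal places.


tau = V / Q_flow
tau = 0.68 / 14.72 = 0.0462 s


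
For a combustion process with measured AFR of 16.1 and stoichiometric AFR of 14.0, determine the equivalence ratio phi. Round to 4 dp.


phi = AFR_stoich / AFR_actual
phi = 14.0 / 16.1 = 0.8696


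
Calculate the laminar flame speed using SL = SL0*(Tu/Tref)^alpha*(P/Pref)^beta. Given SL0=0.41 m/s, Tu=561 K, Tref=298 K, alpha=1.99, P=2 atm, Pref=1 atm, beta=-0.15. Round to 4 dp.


SL = SL0 * (Tu/Tref)^alpha * (P/Pref)^beta
T ratio = 561/298 = 1.88255034
(T ratio)^alpha = 1.88255034^1.99 = 3.521646
(P/Pref)^beta = 2^(-0.15) = 0.901250
SL = 0.41 * 3.521646 * 0.901250 = 1.3013 m/s


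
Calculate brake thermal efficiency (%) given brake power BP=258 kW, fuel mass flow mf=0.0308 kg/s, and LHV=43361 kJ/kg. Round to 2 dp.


eta_BTE = (BP / (mf * LHV)) * 100
Denominator = 0.0308 * 43361 = 1335.5188 kW
eta_BTE = (258 / 1335.5188) * 100 = 19.32%


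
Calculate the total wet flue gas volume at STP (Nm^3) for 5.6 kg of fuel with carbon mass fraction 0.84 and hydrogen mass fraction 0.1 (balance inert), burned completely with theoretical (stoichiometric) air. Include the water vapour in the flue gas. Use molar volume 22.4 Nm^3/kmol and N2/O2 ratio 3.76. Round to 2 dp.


Per kg fuel: CO2 = (C/12 kmol)*22.4 = (0.84/12)*22.4 = 1.56800 Nm^3
Per kg fuel: H2O = (H/2 kmol)*22.4 = (0.1/2)*22.4 = 1.12000 Nm^3
O2 needed per kg fuel = C/12 + H/4 = 0.84/12 + 0.1/4 = 0.09500000 kmol
Per kg fuel: N2 = O2*3.76*22.4 = 0.09500000*3.76*22.4 = 8.00128 Nm^3
Total per kg = 1.56800 + 1.12000 + 8.00128 = 10.68928 Nm^3
Total = 10.68928 * 5.6 = 59.86 Nm^3


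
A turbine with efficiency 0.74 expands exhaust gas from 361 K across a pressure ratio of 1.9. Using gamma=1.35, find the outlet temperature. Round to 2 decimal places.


T_out = T_in * (1 - eta * (1 - PR^(-(gamma-1)/gamma)))
Exponent = -(1.35-1)/1.35 = -0.25925926
PR^exp = 1.9^(-0.25925926) = 0.84670193
Factor = 1 - 0.74*(1 - 0.84670193) = 0.88655943
T_out = 361 * 0.88655943 = 320.05 K


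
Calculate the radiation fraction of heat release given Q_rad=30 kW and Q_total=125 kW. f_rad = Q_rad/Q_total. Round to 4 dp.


f_rad = Q_rad / Q_total
f_rad = 30 / 125 = 0.2400


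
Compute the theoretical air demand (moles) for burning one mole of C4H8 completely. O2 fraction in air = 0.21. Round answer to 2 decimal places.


Balanced combustion: C4H8 + 6 O2 -> 4 CO2 + 4 H2O
O2 needed = C + H/4 = 4 + 8/4 = 6.00 moles
Air moles = O2 / 0.21 = 6.00 / 0.21 = 28.57 moles air


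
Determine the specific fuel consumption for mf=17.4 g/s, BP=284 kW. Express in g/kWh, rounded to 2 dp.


SFC = (mf / BP) * 3600
Rate = 17.4 / 284 = 0.061268 g/(s*kW)
SFC = 0.061268 * 3600 = 220.56 g/kWh


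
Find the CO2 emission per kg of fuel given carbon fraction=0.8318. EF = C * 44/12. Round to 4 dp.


EF = C_frac * (M_CO2 / M_C)
EF = 0.8318 * (44/12)
EF = 0.8318 * 3.666667 = 3.0499 kg_CO2/kg_fuel


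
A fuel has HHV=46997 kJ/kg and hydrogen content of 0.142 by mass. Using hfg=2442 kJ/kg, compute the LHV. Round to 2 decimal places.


LHV = HHV - hfg * 9 * H
Water correction = 2442 * 9 * 0.142 = 3120.876 kJ/kg
LHV = 46997 - 3120.876 = 43876.12 kJ/kg


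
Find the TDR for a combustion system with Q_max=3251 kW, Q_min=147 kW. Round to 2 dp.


TDR = Q_max / Q_min
TDR = 3251 / 147 = 22.12


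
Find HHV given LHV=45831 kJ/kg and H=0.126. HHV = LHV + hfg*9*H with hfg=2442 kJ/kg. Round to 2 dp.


HHV = LHV + hfg * 9 * H
Water addition = 2442 * 9 * 0.126 = 2769.228 kJ/kg
HHV = 45831 + 2769.228 = 48600.23 kJ/kg


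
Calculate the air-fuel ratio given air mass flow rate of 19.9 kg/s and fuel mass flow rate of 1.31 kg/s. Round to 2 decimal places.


AFR = m_air / m_fuel
AFR = 19.9 / 1.31 = 15.19


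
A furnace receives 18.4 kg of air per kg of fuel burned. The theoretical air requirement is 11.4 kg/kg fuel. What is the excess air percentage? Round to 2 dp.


Excess air = actual - stoichiometric = 18.4 - 11.4 = 7.00 kg/kg fuel
Excess air % = (excess / stoich) * 100 = (7.00 / 11.4) * 100 = 61.40%


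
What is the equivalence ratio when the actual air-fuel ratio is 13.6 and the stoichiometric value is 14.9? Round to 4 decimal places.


phi = AFR_stoich / AFR_actual
phi = 14.9 / 13.6 = 1.0956


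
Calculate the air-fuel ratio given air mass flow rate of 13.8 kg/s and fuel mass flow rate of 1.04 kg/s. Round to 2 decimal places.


AFR = m_air / m_fuel
AFR = 13.8 / 1.04 = 13.27


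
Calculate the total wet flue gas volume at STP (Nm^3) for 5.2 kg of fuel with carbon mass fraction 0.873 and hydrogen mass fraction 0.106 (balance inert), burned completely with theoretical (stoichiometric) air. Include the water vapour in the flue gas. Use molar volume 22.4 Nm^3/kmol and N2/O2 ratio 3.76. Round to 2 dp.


Per kg fuel: CO2 = (C/12 kmol)*22.4 = (0.873/12)*22.4 = 1.62960 Nm^3
Per kg fuel: H2O = (H/2 kmol)*22.4 = (0.106/2)*22.4 = 1.18720 Nm^3
O2 needed per kg fuel = C/12 + H/4 = 0.873/12 + 0.106/4 = 0.09925000 kmol
Per kg fuel: N2 = O2*3.76*22.4 = 0.09925000*3.76*22.4 = 8.35923 Nm^3
Total per kg = 1.62960 + 1.18720 + 8.35923 = 11.17603 Nm^3
Total = 11.17603 * 5.2 = 58.12 Nm^3


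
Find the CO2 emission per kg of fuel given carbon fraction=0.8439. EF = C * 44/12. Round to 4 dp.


EF = C_frac * (M_CO2 / M_C)
EF = 0.8439 * (44/12)
EF = 0.8439 * 3.666667 = 3.0943 kg_CO2/kg_fuel


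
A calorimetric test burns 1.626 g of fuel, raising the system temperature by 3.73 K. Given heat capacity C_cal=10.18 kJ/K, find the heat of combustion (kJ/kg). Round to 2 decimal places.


Hc = C_cal * delta_T / m_fuel
Q_released = 10.18 * 3.73 = 37.9714 kJ
m_fuel = 1.626 g = 1.626/1000 kg = 0.001626 kg
Hc = 37.9714 / 0.001626 = 23352.64 kJ/kg


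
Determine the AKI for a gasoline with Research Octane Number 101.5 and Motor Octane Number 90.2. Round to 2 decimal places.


AKI = (RON + MON) / 2
AKI = (101.5 + 90.2) / 2
AKI = 191.7 / 2 = 95.85


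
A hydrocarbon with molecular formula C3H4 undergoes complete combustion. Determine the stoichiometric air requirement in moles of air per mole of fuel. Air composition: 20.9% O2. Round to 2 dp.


Balanced combustion: C3H4 + 4 O2 -> 3 CO2 + 2 H2O
O2 needed = C + H/4 = 3 + 4/4 = 4.00 moles
Air moles = O2 / 0.209 = 4.00 / 0.209 = 19.14 moles air


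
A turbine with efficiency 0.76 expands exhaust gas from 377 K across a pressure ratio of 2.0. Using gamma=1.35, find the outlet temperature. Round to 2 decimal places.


T_out = T_in * (1 - eta * (1 - PR^(-(gamma-1)/gamma)))
Exponent = -(1.35-1)/1.35 = -0.25925926
PR^exp = 2.0^(-0.25925926) = 0.83551680
Factor = 1 - 0.76*(1 - 0.83551680) = 0.87499277
T_out = 377 * 0.87499277 = 329.87 K


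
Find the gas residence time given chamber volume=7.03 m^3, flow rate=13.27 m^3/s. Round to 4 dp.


tau = V / Q_flow
tau = 7.03 / 13.27 = 0.5298 s


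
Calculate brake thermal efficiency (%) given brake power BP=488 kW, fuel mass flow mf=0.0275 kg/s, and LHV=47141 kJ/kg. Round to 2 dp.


eta_BTE = (BP / (mf * LHV)) * 100
Denominator = 0.0275 * 47141 = 1296.3775 kW
eta_BTE = (488 / 1296.3775) * 100 = 37.64%


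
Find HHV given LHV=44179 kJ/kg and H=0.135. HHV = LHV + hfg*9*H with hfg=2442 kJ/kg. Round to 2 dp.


HHV = LHV + hfg * 9 * H
Water addition = 2442 * 9 * 0.135 = 2967.030 kJ/kg
HHV = 44179 + 2967.030 = 47146.03 kJ/kg


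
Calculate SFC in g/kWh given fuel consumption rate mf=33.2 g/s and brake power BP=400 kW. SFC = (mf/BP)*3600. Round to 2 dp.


SFC = (mf / BP) * 3600
Rate = 33.2 / 400 = 0.083000 g/(s*kW)
SFC = 0.083000 * 3600 = 298.80 g/kWh


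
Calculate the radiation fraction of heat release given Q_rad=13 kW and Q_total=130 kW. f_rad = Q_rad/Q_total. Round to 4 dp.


f_rad = Q_rad / Q_total
f_rad = 13 / 130 = 0.1000


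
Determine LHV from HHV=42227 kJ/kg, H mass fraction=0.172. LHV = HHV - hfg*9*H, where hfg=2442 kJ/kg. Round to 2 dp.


LHV = HHV - hfg * 9 * H
Water correction = 2442 * 9 * 0.172 = 3780.216 kJ/kg
LHV = 42227 - 3780.216 = 38446.78 kJ/kg


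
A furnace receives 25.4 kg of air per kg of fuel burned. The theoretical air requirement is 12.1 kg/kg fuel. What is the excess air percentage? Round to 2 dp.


Excess air = actual - stoichiometric = 25.4 - 12.1 = 13.30 kg/kg fuel
Excess air % = (excess / stoich) * 100 = (13.30 / 12.1) * 100 = 109.92%


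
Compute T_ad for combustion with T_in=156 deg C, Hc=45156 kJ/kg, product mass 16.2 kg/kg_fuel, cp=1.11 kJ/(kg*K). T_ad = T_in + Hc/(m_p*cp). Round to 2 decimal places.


T_ad = T_in + Hc / (m_p * cp)
Denominator = 16.2 * 1.11 = 17.9820
Temperature rise = 45156 / 17.9820 = 2511.18 K
T_ad = 156 + 2511.18 = 2667.18 deg C


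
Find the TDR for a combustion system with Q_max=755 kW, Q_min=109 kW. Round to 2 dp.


TDR = Q_max / Q_min
TDR = 755 / 109 = 6.93


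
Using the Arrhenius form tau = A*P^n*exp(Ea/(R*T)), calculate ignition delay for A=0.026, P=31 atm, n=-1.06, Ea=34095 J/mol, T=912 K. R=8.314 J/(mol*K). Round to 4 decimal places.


tau = A * P^n * exp(Ea/(R*T))
P^n = 31^(-1.06) = 0.02625165
Ea/(R*T) = 34095/(8.314*912) = 4.496616
exp(Ea/(R*T)) = 89.713061
tau = 0.026 * 0.02625165 * 89.713061 = 0.0612 ms


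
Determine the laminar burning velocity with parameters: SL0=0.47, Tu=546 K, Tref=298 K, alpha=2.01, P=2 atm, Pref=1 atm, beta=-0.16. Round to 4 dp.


SL = SL0 * (Tu/Tref)^alpha * (P/Pref)^beta
T ratio = 546/298 = 1.83221477
(T ratio)^alpha = 1.83221477^2.01 = 3.377400
(P/Pref)^beta = 2^(-0.16) = 0.895025
SL = 0.47 * 3.377400 * 0.895025 = 1.4207 m/s


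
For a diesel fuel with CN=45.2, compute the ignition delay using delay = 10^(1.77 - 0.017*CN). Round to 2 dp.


delay = 10^(1.77 - 0.017*CN)
Exponent = 1.77 - 0.017*45.2 = 1.0016
delay = 10^1.0016 = 10.04 ms


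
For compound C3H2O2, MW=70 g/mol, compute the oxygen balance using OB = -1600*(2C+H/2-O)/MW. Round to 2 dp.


OB = -1600 * (2C + H/2 - O) / MW
Inner = 2*3 + 2/2 - 2 = 5.00
OB = -1600 * 5.00 / 70 = -114.29%


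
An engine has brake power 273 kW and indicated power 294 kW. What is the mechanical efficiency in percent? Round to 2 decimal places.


eta_mech = (BP / IP) * 100
Ratio = 273 / 294 = 0.9286
eta_mech = 0.9286 * 100 = 92.86%


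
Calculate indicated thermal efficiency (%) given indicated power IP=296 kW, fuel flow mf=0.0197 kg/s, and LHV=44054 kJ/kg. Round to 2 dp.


eta_ith = (IP / (mf * LHV)) * 100
Denominator = 0.0197 * 44054 = 867.8638 kW
eta_ith = (296 / 867.8638) * 100 = 34.11%


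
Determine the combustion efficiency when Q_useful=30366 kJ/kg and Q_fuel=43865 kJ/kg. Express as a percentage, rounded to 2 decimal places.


Efficiency = (Q_useful / Q_fuel) * 100
Efficiency = (30366 / 43865) * 100
Efficiency = 0.6923 * 100 = 69.23%


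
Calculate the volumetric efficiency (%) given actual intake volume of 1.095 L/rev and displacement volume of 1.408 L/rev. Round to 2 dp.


eta_v = (V_actual / V_disp) * 100
Ratio = 1.095 / 1.408 = 0.7777
eta_v = 0.7777 * 100 = 77.77%


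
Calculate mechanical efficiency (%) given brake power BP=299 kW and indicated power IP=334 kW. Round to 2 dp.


eta_mech = (BP / IP) * 100
Ratio = 299 / 334 = 0.8952
eta_mech = 0.8952 * 100 = 89.52%


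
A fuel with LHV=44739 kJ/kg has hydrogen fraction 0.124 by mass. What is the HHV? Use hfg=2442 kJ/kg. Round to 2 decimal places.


HHV = LHV + hfg * 9 * H
Water addition = 2442 * 9 * 0.124 = 2725.272 kJ/kg
HHV = 44739 + 2725.272 = 47464.27 kJ/kg


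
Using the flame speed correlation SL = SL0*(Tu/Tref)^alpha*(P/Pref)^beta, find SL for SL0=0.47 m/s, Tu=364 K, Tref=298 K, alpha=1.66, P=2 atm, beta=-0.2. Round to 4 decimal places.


SL = SL0 * (Tu/Tref)^alpha * (P/Pref)^beta
T ratio = 364/298 = 1.22147651
(T ratio)^alpha = 1.22147651^1.66 = 1.393893
(P/Pref)^beta = 2^(-0.2) = 0.870551
SL = 0.47 * 1.393893 * 0.870551 = 0.5703 m/s


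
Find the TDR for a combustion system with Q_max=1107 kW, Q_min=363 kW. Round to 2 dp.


TDR = Q_max / Q_min
TDR = 1107 / 363 = 3.05


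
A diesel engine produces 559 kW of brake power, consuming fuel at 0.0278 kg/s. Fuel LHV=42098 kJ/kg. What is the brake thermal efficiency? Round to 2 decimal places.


eta_BTE = (BP / (mf * LHV)) * 100
Denominator = 0.0278 * 42098 = 1170.3244 kW
eta_BTE = (559 / 1170.3244) * 100 = 47.76%


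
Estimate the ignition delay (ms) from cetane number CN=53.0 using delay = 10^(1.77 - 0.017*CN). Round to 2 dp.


delay = 10^(1.77 - 0.017*CN)
Exponent = 1.77 - 0.017*53.0 = 0.8690
delay = 10^0.8690 = 7.40 ms


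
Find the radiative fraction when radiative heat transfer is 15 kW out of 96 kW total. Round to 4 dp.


f_rad = Q_rad / Q_total
f_rad = 15 / 96 = 0.1563


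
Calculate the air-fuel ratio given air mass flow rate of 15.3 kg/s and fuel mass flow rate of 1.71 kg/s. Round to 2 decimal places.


AFR = m_air / m_fuel
AFR = 15.3 / 1.71 = 8.95


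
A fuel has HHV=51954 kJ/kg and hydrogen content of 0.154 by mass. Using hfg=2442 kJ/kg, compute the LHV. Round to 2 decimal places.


LHV = HHV - hfg * 9 * H
Water correction = 2442 * 9 * 0.154 = 3384.612 kJ/kg
LHV = 51954 - 3384.612 = 48569.39 kJ/kg


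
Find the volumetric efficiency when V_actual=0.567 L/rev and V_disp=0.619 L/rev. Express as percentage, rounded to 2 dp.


eta_v = (V_actual / V_disp) * 100
Ratio = 0.567 / 0.619 = 0.9160
eta_v = 0.9160 * 100 = 91.60%


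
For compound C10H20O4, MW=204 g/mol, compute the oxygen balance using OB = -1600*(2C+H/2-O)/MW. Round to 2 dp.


OB = -1600 * (2C + H/2 - O) / MW
Inner = 2*10 + 20/2 - 4 = 26.00
OB = -1600 * 26.00 / 204 = -203.92%


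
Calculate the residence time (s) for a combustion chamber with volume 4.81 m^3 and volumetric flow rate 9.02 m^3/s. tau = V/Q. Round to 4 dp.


tau = V / Q_flow
tau = 4.81 / 9.02 = 0.5333 s


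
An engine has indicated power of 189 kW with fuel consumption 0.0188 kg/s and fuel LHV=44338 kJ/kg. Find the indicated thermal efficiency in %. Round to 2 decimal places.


eta_ith = (IP / (mf * LHV)) * 100
Denominator = 0.0188 * 44338 = 833.5544 kW
eta_ith = (189 / 833.5544) * 100 = 22.67%


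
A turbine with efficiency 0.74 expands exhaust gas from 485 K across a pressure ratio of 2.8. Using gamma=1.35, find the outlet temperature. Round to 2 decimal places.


T_out = T_in * (1 - eta * (1 - PR^(-(gamma-1)/gamma)))
Exponent = -(1.35-1)/1.35 = -0.25925926
PR^exp = 2.8^(-0.25925926) = 0.76572026
Factor = 1 - 0.74*(1 - 0.76572026) = 0.82663299
T_out = 485 * 0.82663299 = 400.92 K


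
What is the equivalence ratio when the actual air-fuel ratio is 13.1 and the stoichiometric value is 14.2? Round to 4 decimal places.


phi = AFR_stoich / AFR_actual
phi = 14.2 / 13.1 = 1.0840


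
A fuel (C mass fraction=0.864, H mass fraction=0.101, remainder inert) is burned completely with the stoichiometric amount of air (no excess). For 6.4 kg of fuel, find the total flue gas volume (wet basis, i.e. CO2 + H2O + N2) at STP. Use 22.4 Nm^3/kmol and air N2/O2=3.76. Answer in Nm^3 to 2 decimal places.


Per kg fuel: CO2 = (C/12 kmol)*22.4 = (0.864/12)*22.4 = 1.61280 Nm^3
Per kg fuel: H2O = (H/2 kmol)*22.4 = (0.101/2)*22.4 = 1.13120 Nm^3
O2 needed per kg fuel = C/12 + H/4 = 0.864/12 + 0.101/4 = 0.09725000 kmol
Per kg fuel: N2 = O2*3.76*22.4 = 0.09725000*3.76*22.4 = 8.19078 Nm^3
Total per kg = 1.61280 + 1.13120 + 8.19078 = 10.93478 Nm^3
Total = 10.93478 * 6.4 = 69.98 Nm^3


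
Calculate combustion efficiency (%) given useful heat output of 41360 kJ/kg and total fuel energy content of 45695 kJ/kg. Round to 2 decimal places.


Efficiency = (Q_useful / Q_fuel) * 100
Efficiency = (41360 / 45695) * 100
Efficiency = 0.9051 * 100 = 90.51%


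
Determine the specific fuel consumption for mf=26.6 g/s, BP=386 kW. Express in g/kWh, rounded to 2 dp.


SFC = (mf / BP) * 3600
Rate = 26.6 / 386 = 0.068912 g/(s*kW)
SFC = 0.068912 * 3600 = 248.08 g/kWh


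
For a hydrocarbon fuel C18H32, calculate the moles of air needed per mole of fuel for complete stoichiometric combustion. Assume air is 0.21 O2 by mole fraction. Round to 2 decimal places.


Balanced combustion: C18H32 + 26 O2 -> 18 CO2 + 16 H2O
O2 needed = C + H/4 = 18 + 32/4 = 26.00 moles
Air moles = O2 / 0.21 = 26.00 / 0.21 = 123.81 moles air


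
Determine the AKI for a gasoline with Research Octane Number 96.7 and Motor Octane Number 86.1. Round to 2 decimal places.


AKI = (RON + MON) / 2
AKI = (96.7 + 86.1) / 2
AKI = 182.8 / 2 = 91.40


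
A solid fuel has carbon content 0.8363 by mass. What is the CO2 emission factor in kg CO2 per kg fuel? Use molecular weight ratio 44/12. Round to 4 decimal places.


EF = C_frac * (M_CO2 / M_C)
EF = 0.8363 * (44/12)
EF = 0.8363 * 3.666667 = 3.0664 kg_CO2/kg_fuel


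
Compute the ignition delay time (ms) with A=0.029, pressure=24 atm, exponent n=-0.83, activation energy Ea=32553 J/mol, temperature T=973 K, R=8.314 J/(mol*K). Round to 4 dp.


tau = A * P^n * exp(Ea/(R*T))
P^n = 24^(-0.83) = 0.07151953
Ea/(R*T) = 32553/(8.314*973) = 4.024094
exp(Ea/(R*T)) = 55.929635
tau = 0.029 * 0.07151953 * 55.929635 = 0.1160 ms


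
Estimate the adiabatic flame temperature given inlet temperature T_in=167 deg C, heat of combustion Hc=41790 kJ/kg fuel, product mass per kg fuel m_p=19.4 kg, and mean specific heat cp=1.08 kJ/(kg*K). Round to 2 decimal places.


T_ad = T_in + Hc / (m_p * cp)
Denominator = 19.4 * 1.08 = 20.9520
Temperature rise = 41790 / 20.9520 = 1994.56 K
T_ad = 167 + 1994.56 = 2161.56 deg C


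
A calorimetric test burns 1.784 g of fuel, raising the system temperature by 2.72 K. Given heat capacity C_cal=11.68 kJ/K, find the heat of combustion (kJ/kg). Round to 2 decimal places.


Hc = C_cal * delta_T / m_fuel
Q_released = 11.68 * 2.72 = 31.7696 kJ
m_fuel = 1.784 g = 1.784/1000 kg = 0.001784 kg
Hc = 31.7696 / 0.001784 = 17808.07 kJ/kg


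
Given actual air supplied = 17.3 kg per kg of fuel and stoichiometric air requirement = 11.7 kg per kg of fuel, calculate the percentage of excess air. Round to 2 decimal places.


Excess air = actual - stoichiometric = 17.3 - 11.7 = 5.60 kg/kg fuel
Excess air % = (excess / stoich) * 100 = (5.60 / 11.7) * 100 = 47.86%


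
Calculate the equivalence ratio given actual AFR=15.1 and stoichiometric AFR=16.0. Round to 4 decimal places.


phi = AFR_stoich / AFR_actual
phi = 16.0 / 15.1 = 1.0596


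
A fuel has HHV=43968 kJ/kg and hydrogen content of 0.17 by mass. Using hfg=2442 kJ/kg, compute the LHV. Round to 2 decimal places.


LHV = HHV - hfg * 9 * H
Water correction = 2442 * 9 * 0.17 = 3736.260 kJ/kg
LHV = 43968 - 3736.260 = 40231.74 kJ/kg


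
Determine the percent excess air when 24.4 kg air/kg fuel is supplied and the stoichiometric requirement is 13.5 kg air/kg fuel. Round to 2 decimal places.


Excess air = actual - stoichiometric = 24.4 - 13.5 = 10.90 kg/kg fuel
Excess air % = (excess / stoich) * 100 = (10.90 / 13.5) * 100 = 80.74%


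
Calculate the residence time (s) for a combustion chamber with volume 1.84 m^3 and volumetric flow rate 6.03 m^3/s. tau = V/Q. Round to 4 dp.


tau = V / Q_flow
tau = 1.84 / 6.03 = 0.3051 s


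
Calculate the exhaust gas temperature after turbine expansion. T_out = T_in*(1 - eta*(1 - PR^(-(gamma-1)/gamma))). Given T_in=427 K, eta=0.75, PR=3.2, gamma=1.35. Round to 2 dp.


T_out = T_in * (1 - eta * (1 - PR^(-(gamma-1)/gamma)))
Exponent = -(1.35-1)/1.35 = -0.25925926
PR^exp = 3.2^(-0.25925926) = 0.73966521
Factor = 1 - 0.75*(1 - 0.73966521) = 0.80474891
T_out = 427 * 0.80474891 = 343.63 K


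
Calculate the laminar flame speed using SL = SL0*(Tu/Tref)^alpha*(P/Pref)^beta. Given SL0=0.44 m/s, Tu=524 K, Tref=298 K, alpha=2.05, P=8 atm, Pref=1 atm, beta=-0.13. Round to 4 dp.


SL = SL0 * (Tu/Tref)^alpha * (P/Pref)^beta
T ratio = 524/298 = 1.75838926
(T ratio)^alpha = 1.75838926^2.05 = 3.180430
(P/Pref)^beta = 8^(-0.13) = 0.763130
SL = 0.44 * 3.180430 * 0.763130 = 1.0679 m/s


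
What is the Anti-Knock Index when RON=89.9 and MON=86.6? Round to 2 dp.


AKI = (RON + MON) / 2
AKI = (89.9 + 86.6) / 2
AKI = 176.5 / 2 = 88.25


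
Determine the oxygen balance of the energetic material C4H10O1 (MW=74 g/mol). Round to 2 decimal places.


OB = -1600 * (2C + H/2 - O) / MW
Inner = 2*4 + 10/2 - 1 = 12.00
OB = -1600 * 12.00 / 74 = -259.46%


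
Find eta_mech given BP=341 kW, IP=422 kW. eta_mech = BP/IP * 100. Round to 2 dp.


eta_mech = (BP / IP) * 100
Ratio = 341 / 422 = 0.8081
eta_mech = 0.8081 * 100 = 80.81%


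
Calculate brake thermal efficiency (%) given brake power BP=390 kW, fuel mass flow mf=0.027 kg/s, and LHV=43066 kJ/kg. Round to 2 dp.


eta_BTE = (BP / (mf * LHV)) * 100
Denominator = 0.027 * 43066 = 1162.7820 kW
eta_BTE = (390 / 1162.7820) * 100 = 33.54%


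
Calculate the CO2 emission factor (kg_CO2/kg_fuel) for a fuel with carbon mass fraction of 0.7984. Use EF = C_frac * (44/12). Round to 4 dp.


EF = C_frac * (M_CO2 / M_C)
EF = 0.7984 * (44/12)
EF = 0.7984 * 3.666667 = 2.9275 kg_CO2/kg_fuel


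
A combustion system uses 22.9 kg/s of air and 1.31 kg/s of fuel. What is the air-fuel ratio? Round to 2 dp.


AFR = m_air / m_fuel
AFR = 22.9 / 1.31 = 17.48


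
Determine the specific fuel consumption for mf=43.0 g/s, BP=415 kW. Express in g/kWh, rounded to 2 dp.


SFC = (mf / BP) * 3600
Rate = 43.0 / 415 = 0.103614 g/(s*kW)
SFC = 0.103614 * 3600 = 373.01 g/kWh


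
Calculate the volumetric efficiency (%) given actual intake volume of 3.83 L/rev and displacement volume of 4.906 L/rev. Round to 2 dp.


eta_v = (V_actual / V_disp) * 100
Ratio = 3.83 / 4.906 = 0.7807
eta_v = 0.7807 * 100 = 78.07%


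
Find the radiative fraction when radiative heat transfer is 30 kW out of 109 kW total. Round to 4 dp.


f_rad = Q_rad / Q_total
f_rad = 30 / 109 = 0.2752


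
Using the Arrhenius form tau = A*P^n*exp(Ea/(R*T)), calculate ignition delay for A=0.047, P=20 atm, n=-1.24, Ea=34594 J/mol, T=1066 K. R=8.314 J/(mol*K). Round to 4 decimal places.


tau = A * P^n * exp(Ea/(R*T))
P^n = 20^(-1.24) = 0.02436255
Ea/(R*T) = 34594/(8.314*1066) = 3.903315
exp(Ea/(R*T)) = 49.566470
tau = 0.047 * 0.02436255 * 49.566470 = 0.0568 ms


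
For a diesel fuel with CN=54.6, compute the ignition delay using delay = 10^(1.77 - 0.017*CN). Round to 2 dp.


delay = 10^(1.77 - 0.017*CN)
Exponent = 1.77 - 0.017*54.6 = 0.8418
delay = 10^0.8418 = 6.95 ms


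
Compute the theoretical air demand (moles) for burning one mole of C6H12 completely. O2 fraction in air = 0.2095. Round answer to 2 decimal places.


Balanced combustion: C6H12 + 9 O2 -> 6 CO2 + 6 H2O
O2 needed = C + H/4 = 6 + 12/4 = 9.00 moles
Air moles = O2 / 0.2095 = 9.00 / 0.2095 = 42.96 moles air


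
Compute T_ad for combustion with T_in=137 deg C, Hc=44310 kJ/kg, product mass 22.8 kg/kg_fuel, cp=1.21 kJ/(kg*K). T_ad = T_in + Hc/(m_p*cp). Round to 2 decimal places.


T_ad = T_in + Hc / (m_p * cp)
Denominator = 22.8 * 1.21 = 27.5880
Temperature rise = 44310 / 27.5880 = 1606.13 K
T_ad = 137 + 1606.13 = 1743.13 deg C


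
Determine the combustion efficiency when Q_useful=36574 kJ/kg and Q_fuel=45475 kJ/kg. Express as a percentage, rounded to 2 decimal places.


Efficiency = (Q_useful / Q_fuel) * 100
Efficiency = (36574 / 45475) * 100
Efficiency = 0.8043 * 100 = 80.43%


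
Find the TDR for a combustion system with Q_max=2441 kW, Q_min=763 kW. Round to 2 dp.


TDR = Q_max / Q_min
TDR = 2441 / 763 = 3.20


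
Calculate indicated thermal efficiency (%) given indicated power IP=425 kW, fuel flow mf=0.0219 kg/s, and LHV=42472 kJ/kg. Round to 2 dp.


eta_ith = (IP / (mf * LHV)) * 100
Denominator = 0.0219 * 42472 = 930.1368 kW
eta_ith = (425 / 930.1368) * 100 = 45.69%


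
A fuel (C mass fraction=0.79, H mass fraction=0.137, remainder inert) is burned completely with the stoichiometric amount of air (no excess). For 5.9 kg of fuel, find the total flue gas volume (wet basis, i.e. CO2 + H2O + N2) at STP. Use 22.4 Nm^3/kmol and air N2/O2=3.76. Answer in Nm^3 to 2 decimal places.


Per kg fuel: CO2 = (C/12 kmol)*22.4 = (0.79/12)*22.4 = 1.47467 Nm^3
Per kg fuel: H2O = (H/2 kmol)*22.4 = (0.137/2)*22.4 = 1.53440 Nm^3
O2 needed per kg fuel = C/12 + H/4 = 0.79/12 + 0.137/4 = 0.10008333 kmol
Per kg fuel: N2 = O2*3.76*22.4 = 0.10008333*3.76*22.4 = 8.42942 Nm^3
Total per kg = 1.47467 + 1.53440 + 8.42942 = 11.43849 Nm^3
Total = 11.43849 * 5.9 = 67.49 Nm^3


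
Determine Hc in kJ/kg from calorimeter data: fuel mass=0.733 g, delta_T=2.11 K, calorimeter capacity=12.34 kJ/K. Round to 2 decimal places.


Hc = C_cal * delta_T / m_fuel
Q_released = 12.34 * 2.11 = 26.0374 kJ
m_fuel = 0.733 g = 0.733/1000 kg = 0.000733 kg
Hc = 26.0374 / 0.000733 = 35521.69 kJ/kg


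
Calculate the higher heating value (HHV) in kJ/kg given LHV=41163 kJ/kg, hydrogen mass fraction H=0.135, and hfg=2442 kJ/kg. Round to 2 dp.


HHV = LHV + hfg * 9 * H
Water addition = 2442 * 9 * 0.135 = 2967.030 kJ/kg
HHV = 41163 + 2967.030 = 44130.03 kJ/kg


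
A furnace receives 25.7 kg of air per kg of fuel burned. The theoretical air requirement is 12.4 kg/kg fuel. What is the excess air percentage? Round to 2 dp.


Excess air = actual - stoichiometric = 25.7 - 12.4 = 13.30 kg/kg fuel
Excess air % = (excess / stoich) * 100 = (13.30 / 12.4) * 100 = 107.26%


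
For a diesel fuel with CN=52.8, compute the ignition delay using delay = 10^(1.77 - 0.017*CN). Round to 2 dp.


delay = 10^(1.77 - 0.017*CN)
Exponent = 1.77 - 0.017*52.8 = 0.8724
delay = 10^0.8724 = 7.45 ms


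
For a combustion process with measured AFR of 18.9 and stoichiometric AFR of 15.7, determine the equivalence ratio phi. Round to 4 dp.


phi = AFR_stoich / AFR_actual
phi = 15.7 / 18.9 = 0.8307


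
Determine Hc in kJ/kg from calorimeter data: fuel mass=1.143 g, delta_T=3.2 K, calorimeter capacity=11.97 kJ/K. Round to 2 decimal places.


Hc = C_cal * delta_T / m_fuel
Q_released = 11.97 * 3.2 = 38.3040 kJ
m_fuel = 1.143 g = 1.143/1000 kg = 0.001143 kg
Hc = 38.3040 / 0.001143 = 33511.81 kJ/kg


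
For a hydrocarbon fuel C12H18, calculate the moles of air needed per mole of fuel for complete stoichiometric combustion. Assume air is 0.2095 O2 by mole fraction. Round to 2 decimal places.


Balanced combustion: C12H18 + 16.5 O2 -> 12 CO2 + 9 H2O
O2 needed = C + H/4 = 12 + 18/4 = 16.50 moles
Air moles = O2 / 0.2095 = 16.50 / 0.2095 = 78.76 moles air


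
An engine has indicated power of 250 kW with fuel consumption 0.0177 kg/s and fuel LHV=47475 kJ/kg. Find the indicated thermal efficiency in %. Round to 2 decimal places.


eta_ith = (IP / (mf * LHV)) * 100
Denominator = 0.0177 * 47475 = 840.3075 kW
eta_ith = (250 / 840.3075) * 100 = 29.75%


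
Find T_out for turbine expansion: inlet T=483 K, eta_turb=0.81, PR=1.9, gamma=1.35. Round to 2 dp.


T_out = T_in * (1 - eta * (1 - PR^(-(gamma-1)/gamma)))
Exponent = -(1.35-1)/1.35 = -0.25925926
PR^exp = 1.9^(-0.25925926) = 0.84670193
Factor = 1 - 0.81*(1 - 0.84670193) = 0.87582856
T_out = 483 * 0.87582856 = 423.03 K


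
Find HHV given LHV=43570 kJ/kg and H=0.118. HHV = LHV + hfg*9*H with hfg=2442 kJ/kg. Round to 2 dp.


HHV = LHV + hfg * 9 * H
Water addition = 2442 * 9 * 0.118 = 2593.404 kJ/kg
HHV = 43570 + 2593.404 = 46163.40 kJ/kg


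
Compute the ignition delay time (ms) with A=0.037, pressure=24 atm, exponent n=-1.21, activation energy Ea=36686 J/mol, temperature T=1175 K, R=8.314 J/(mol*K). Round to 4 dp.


tau = A * P^n * exp(Ea/(R*T))
P^n = 24^(-1.21) = 0.02137688
Ea/(R*T) = 36686/(8.314*1175) = 3.755368
exp(Ea/(R*T)) = 42.749939
tau = 0.037 * 0.02137688 * 42.749939 = 0.0338 ms


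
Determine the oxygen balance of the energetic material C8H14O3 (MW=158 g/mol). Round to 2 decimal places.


OB = -1600 * (2C + H/2 - O) / MW
Inner = 2*8 + 14/2 - 3 = 20.00
OB = -1600 * 20.00 / 158 = -202.53%


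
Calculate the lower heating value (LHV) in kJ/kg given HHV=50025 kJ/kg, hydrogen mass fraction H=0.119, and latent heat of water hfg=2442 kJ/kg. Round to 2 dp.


LHV = HHV - hfg * 9 * H
Water correction = 2442 * 9 * 0.119 = 2615.382 kJ/kg
LHV = 50025 - 2615.382 = 47409.62 kJ/kg


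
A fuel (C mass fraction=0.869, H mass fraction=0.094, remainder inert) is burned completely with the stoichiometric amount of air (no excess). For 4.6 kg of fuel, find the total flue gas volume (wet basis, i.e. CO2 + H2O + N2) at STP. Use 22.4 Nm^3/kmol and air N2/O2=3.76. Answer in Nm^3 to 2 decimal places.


Per kg fuel: CO2 = (C/12 kmol)*22.4 = (0.869/12)*22.4 = 1.62213 Nm^3
Per kg fuel: H2O = (H/2 kmol)*22.4 = (0.094/2)*22.4 = 1.05280 Nm^3
O2 needed per kg fuel = C/12 + H/4 = 0.869/12 + 0.094/4 = 0.09591667 kmol
Per kg fuel: N2 = O2*3.76*22.4 = 0.09591667*3.76*22.4 = 8.07849 Nm^3
Total per kg = 1.62213 + 1.05280 + 8.07849 = 10.75342 Nm^3
Total = 10.75342 * 4.6 = 49.47 Nm^3


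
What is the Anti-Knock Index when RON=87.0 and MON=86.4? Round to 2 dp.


AKI = (RON + MON) / 2
AKI = (87.0 + 86.4) / 2
AKI = 173.4 / 2 = 86.70


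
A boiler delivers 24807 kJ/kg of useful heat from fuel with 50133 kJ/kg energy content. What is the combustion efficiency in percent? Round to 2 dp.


Efficiency = (Q_useful / Q_fuel) * 100
Efficiency = (24807 / 50133) * 100
Efficiency = 0.4948 * 100 = 49.48%


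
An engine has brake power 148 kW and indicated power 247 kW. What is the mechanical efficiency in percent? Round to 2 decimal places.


eta_mech = (BP / IP) * 100
Ratio = 148 / 247 = 0.5992
eta_mech = 0.5992 * 100 = 59.92%


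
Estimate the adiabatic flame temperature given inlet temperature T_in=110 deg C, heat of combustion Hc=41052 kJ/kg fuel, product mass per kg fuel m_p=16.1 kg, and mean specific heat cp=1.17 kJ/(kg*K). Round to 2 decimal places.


T_ad = T_in + Hc / (m_p * cp)
Denominator = 16.1 * 1.17 = 18.8370
Temperature rise = 41052 / 18.8370 = 2179.33 K
T_ad = 110 + 2179.33 = 2289.33 deg C


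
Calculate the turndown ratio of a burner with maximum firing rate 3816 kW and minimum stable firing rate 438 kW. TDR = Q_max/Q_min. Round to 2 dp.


TDR = Q_max / Q_min
TDR = 3816 / 438 = 8.71


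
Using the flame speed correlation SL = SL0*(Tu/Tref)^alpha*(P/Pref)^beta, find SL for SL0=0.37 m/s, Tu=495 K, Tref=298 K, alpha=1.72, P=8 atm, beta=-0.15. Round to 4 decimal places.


SL = SL0 * (Tu/Tref)^alpha * (P/Pref)^beta
T ratio = 495/298 = 1.66107383
(T ratio)^alpha = 1.66107383^1.72 = 2.393696
(P/Pref)^beta = 8^(-0.15) = 0.732043
SL = 0.37 * 2.393696 * 0.732043 = 0.6483 m/s


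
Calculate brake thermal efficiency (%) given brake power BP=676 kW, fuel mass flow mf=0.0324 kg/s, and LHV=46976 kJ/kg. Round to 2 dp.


eta_BTE = (BP / (mf * LHV)) * 100
Denominator = 0.0324 * 46976 = 1522.0224 kW
eta_BTE = (676 / 1522.0224) * 100 = 44.41%


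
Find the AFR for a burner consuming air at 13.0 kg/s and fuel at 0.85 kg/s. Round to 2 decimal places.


AFR = m_air / m_fuel
AFR = 13.0 / 0.85 = 15.29


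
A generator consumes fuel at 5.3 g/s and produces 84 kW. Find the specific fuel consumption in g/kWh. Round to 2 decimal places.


SFC = (mf / BP) * 3600
Rate = 5.3 / 84 = 0.063095 g/(s*kW)
SFC = 0.063095 * 3600 = 227.14 g/kWh


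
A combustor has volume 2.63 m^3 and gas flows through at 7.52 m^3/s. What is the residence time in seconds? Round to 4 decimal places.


tau = V / Q_flow
tau = 2.63 / 7.52 = 0.3497 s


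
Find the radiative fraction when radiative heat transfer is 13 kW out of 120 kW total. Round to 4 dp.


f_rad = Q_rad / Q_total
f_rad = 13 / 120 = 0.1083


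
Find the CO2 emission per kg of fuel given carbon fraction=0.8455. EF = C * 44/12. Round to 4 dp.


EF = C_frac * (M_CO2 / M_C)
EF = 0.8455 * (44/12)
EF = 0.8455 * 3.666667 = 3.1002 kg_CO2/kg_fuel


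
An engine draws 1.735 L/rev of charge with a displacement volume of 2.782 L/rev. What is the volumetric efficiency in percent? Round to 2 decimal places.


eta_v = (V_actual / V_disp) * 100
Ratio = 1.735 / 2.782 = 0.6237
eta_v = 0.6237 * 100 = 62.37%


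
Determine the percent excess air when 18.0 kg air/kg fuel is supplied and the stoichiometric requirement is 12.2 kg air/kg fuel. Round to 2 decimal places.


Excess air = actual - stoichiometric = 18.0 - 12.2 = 5.80 kg/kg fuel
Excess air % = (excess / stoich) * 100 = (5.80 / 12.2) * 100 = 47.54%
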